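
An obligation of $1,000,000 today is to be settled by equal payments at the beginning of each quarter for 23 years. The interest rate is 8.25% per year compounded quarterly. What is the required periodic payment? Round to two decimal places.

Level annuity due; solve PV = PMT × [(1 − (1+r)^−n)/r] × (1+r) for PMT.
Periodic rate r = 0.0825/4 per quarter; n is counted in quarters.
With n = 92: PMT = 1,000,000 / ([(1 − (1+r)^−n)/r] × (1+r)) = $23,854.78

$23,854.78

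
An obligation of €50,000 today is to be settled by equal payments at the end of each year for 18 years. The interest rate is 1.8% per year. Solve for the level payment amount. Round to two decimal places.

€3,276.75

Level ordinary annuity; solve PV = PMT × [(1 − (1+r)^−n)/r] for PMT.
Periodic rate r = 0.018 per year.
With n = 18: PMT = 50,000 / ([(1 − (1+r)^−n)/r]) = €3,276.75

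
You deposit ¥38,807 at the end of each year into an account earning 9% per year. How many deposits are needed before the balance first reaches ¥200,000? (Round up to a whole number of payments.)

Periodic rate r = 0.09 per year.
Ordinary annuity FV: 200,000 = 38,807 × [((1+r)^n − 1)/r].
(1+r)^n = 1 + 200,000 × r / 38,807, so n = ln(1 + 200,000·r/38,807) / ln(1+r) = 4.42.
Round up to a whole number of payments: n = 5.

5 payments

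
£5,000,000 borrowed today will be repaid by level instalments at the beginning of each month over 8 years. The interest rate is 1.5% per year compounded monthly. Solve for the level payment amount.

£55,234.28

Level annuity due; solve PV = PMT × [(1 − (1+r)^−n)/r] × (1+r) for PMT.
Periodic rate r = 0.015/12 per month; n is counted in months.
With n = 96: PMT = 5,000,000 / ([(1 − (1+r)^−n)/r] × (1+r)) = £55,234.28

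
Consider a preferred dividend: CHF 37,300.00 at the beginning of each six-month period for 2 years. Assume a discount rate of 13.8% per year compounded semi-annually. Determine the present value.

This is an annuity due: 4 payments of CHF 37,300.00 at the beginning of each six-month period.
Periodic rate r = 0.138/2 per half-year; n is counted in half-years.
PV = PMT × [(1 − (1+r)^−n)/r] × (1+r) = 37,300 × [1 − (1+r)^−4] / r × (1+r) = CHF 135,366.11

CHF 135,366.11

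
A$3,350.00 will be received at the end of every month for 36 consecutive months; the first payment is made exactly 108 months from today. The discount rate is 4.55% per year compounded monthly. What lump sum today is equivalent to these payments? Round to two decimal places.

A$75,060.74

Ordinary annuity of 36 payments, first payment at period 108.
Periodic rate r = 0.0455/12 per month; n is counted in months.
The ordinary-annuity PV formula values the stream one period before the first payment (period 107); discount that back 107 periods:
PV₀ = 3,350 × [1 − (1+r)^−36] / r × (1+r)^−107 = A$75,060.74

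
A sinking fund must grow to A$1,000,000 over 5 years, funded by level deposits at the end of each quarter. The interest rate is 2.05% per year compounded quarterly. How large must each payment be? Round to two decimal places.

Level ordinary annuity; solve FV = PMT × [((1+r)^n − 1)/r] for PMT.
Periodic rate r = 0.0205/4 per quarter; n is counted in quarters.
With n = 20: PMT = 1,000,000 / ([((1+r)^n − 1)/r]) = A$47,609.17

A$47,609.17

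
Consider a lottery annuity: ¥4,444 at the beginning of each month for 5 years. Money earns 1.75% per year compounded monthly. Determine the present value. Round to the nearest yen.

This is an annuity due: 60 payments of ¥4,444 at the beginning of each month.
Periodic rate r = 0.0175/12 per month; n is counted in months.
PV = PMT × [(1 − (1+r)^−n)/r] × (1+r) = 4,444 × [1 − (1+r)^−60] / r × (1+r) = ¥255,502

¥255,502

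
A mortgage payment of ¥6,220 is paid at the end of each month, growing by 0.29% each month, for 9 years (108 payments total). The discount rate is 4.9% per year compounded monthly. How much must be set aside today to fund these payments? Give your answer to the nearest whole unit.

Periodic rate r = 0.049/12 per month; n is counted in months.
Growing ordinary annuity: PV = PMT₁ × [1 − ((1+g)/(1+r))^n] / (r − g) = 6,220 × [1 − ((1+0.0029)/(1+r))^108] / (r − 0.0029) = ¥628,549.

¥628,549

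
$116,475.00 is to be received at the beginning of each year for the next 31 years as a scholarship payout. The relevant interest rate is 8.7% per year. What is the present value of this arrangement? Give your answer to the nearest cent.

This is an annuity due: 31 payments of $116,475.00 at the beginning of each year.
Periodic rate r = 0.087 per year.
PV = PMT × [(1 − (1+r)^−n)/r] × (1+r) = 116,475 × [1 − (1+r)^−31] / r × (1+r) = $1,345,663.92

$1,345,663.92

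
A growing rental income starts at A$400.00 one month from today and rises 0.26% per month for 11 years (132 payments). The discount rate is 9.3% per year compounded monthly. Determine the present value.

Periodic rate r = 0.093/12 per month; n is counted in months.
Growing ordinary annuity: PV = PMT₁ × [1 − ((1+g)/(1+r))^n] / (r − g) = 400 × [1 − ((1+0.0026)/(1+r))^132] / (r − 0.0026) = A$38,175.21.

A$38,175.21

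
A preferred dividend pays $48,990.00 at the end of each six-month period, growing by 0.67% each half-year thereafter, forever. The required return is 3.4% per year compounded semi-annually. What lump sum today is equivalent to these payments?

$4,756,310.68

Periodic rate r = 0.034/2 per half-year.
Growing perpetuity (Gordon): PV = PMT₁ / (r − g) = 48,990 / (r − 0.0067) = $4,756,310.68.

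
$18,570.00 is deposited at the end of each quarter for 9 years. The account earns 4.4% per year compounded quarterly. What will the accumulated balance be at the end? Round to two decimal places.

This is an ordinary annuity: 36 deposits of $18,570.00 at the end of each quarter.
Periodic rate r = 0.044/4 per quarter; n is counted in quarters.
FV = PMT × [((1+r)^n − 1)/r] = 18,570 × [(1+r)^36 − 1] / r = $814,818.01

$814,818.01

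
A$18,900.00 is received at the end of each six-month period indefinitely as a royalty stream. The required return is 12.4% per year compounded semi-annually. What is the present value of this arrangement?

Periodic rate r = 0.124/2 per half-year.
Level perpetuity: PV = PMT / r = 18,900 / (0.124/2) = A$304,838.71.

A$304,838.71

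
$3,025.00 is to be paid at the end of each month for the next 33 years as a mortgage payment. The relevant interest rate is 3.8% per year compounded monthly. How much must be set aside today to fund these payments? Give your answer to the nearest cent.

This is an ordinary annuity: 396 payments of $3,025.00 at the end of each month.
Periodic rate r = 0.038/12 per month; n is counted in months.
PV = PMT × [(1 − (1+r)^−n)/r] = 3,025 × [1 − (1+r)^−396] / r = $682,127.61

$682,127.61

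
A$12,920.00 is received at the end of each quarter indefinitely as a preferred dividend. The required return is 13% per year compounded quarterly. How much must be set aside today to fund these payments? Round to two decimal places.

A$397,538.46

Periodic rate r = 0.13/4 per quarter.
Level perpetuity: PV = PMT / r = 12,920 / (0.13/4) = A$397,538.46.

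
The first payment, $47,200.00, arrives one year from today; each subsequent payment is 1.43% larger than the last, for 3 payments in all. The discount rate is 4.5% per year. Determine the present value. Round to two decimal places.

$131,560.59

Periodic rate r = 0.045 per year.
Growing ordinary annuity: PV = PMT₁ × [1 − ((1+g)/(1+r))^n] / (r − g) = 47,200 × [1 − ((1+0.0143)/(1+r))^3] / (r − 0.0143) = $131,560.59.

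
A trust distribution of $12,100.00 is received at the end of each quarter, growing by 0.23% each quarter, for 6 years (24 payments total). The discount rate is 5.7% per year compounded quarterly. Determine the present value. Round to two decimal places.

Periodic rate r = 0.057/4 per quarter; n is counted in quarters.
Growing ordinary annuity: PV = PMT₁ × [1 − ((1+g)/(1+r))^n] / (r − g) = 12,100 × [1 − ((1+0.0023)/(1+r))^24] / (r − 0.0023) = $250,679.27.

$250,679.27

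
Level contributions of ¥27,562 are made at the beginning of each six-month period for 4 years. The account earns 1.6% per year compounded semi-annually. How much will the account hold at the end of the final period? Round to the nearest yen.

¥228,584

This is an annuity due: 8 deposits of ¥27,562 at the beginning of each six-month period.
Periodic rate r = 0.016/2 per half-year; n is counted in half-years.
FV = PMT × [((1+r)^n − 1)/r] × (1+r) = 27,562 × [(1+r)^8 − 1] / r × (1+r) = ¥228,584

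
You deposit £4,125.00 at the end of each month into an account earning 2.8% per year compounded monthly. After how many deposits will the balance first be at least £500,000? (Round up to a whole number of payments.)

107 payments

Periodic rate r = 0.028/12 per month; n is counted in months.
Ordinary annuity FV: 500,000 = 4,125 × [((1+r)^n − 1)/r].
(1+r)^n = 1 + 500,000 × r / 4,125, so n = ln(1 + 500,000·r/4,125) / ln(1+r) = 106.87.
Round up to a whole number of payments: n = 107.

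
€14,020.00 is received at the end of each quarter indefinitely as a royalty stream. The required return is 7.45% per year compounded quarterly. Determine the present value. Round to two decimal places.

€752,751.68

Periodic rate r = 0.0745/4 per quarter.
Level perpetuity: PV = PMT / r = 14,020 / (0.0745/4) = €752,751.68.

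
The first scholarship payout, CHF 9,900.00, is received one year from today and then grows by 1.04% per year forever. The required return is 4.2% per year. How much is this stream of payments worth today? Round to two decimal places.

Periodic rate r = 0.042 per year.
Growing perpetuity (Gordon): PV = PMT₁ / (r − g) = 9,900 / (r − 0.0104) = CHF 313,291.14.

CHF 313,291.14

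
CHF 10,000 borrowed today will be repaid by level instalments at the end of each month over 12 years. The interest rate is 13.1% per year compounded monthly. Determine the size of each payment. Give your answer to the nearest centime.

Level ordinary annuity; solve PV = PMT × [(1 − (1+r)^−n)/r] for PMT.
Periodic rate r = 0.131/12 per month; n is counted in months.
With n = 144: PMT = 10,000 / ([(1 − (1+r)^−n)/r]) = CHF 138.08

CHF 138.08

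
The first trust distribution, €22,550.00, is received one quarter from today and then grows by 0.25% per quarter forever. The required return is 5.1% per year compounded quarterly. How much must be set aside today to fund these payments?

€2,200,000.00

Periodic rate r = 0.051/4 per quarter.
Growing perpetuity (Gordon): PV = PMT₁ / (r − g) = 22,550 / (r − 0.0025) = €2,200,000.00.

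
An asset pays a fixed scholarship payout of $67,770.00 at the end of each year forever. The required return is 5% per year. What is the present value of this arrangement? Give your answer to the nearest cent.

Periodic rate r = 0.05 per year.
Level perpetuity: PV = PMT / r = 67,770 / (0.05) = $1,355,400.00.

$1,355,400.00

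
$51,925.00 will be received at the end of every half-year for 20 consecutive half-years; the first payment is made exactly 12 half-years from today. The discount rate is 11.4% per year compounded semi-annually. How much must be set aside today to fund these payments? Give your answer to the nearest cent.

$331,709.82

Ordinary annuity of 20 payments, first payment at period 12.
Periodic rate r = 0.114/2 per half-year; n is counted in half-years.
The ordinary-annuity PV formula values the stream one period before the first payment (period 11); discount that back 11 periods:
PV₀ = 51,925 × [1 − (1+r)^−20] / r × (1+r)^−11 = $331,709.82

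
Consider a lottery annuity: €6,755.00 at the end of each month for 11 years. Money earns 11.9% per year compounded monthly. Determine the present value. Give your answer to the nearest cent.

€496,007.41

This is an ordinary annuity: 132 payments of €6,755.00 at the end of each month.
Periodic rate r = 0.119/12 per month; n is counted in months.
PV = PMT × [(1 − (1+r)^−n)/r] = 6,755 × [1 − (1+r)^−132] / r = €496,007.41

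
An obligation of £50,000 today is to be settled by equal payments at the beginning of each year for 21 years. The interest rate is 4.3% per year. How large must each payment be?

£3,512.14

Level annuity due; solve PV = PMT × [(1 − (1+r)^−n)/r] × (1+r) for PMT.
Periodic rate r = 0.043 per year.
With n = 21: PMT = 50,000 / ([(1 − (1+r)^−n)/r] × (1+r)) = £3,512.14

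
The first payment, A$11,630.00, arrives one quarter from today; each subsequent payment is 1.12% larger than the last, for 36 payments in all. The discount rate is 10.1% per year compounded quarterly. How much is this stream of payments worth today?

Periodic rate r = 0.101/4 per quarter; n is counted in quarters.
Growing ordinary annuity: PV = PMT₁ × [1 − ((1+g)/(1+r))^n] / (r − g) = 11,630 × [1 − ((1+0.0112)/(1+r))^36] / (r − 0.0112) = A$324,065.40.

A$324,065.40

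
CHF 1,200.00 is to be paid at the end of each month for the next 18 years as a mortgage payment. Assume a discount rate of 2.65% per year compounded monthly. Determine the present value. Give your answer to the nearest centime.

This is an ordinary annuity: 216 payments of CHF 1,200.00 at the end of each month.
Periodic rate r = 0.0265/12 per month; n is counted in months.
PV = PMT × [(1 − (1+r)^−n)/r] = 1,200 × [1 − (1+r)^−216] / r = CHF 205,964.00

CHF 205,964.00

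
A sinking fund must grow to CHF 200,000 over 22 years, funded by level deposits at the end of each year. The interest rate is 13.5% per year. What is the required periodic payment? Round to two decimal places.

CHF 1,774.60

Level ordinary annuity; solve FV = PMT × [((1+r)^n − 1)/r] for PMT.
Periodic rate r = 0.135 per year.
With n = 22: PMT = 200,000 / ([((1+r)^n − 1)/r]) = CHF 1,774.60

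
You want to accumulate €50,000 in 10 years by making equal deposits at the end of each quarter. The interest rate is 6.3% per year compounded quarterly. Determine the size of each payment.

Level ordinary annuity; solve FV = PMT × [((1+r)^n − 1)/r] for PMT.
Periodic rate r = 0.063/4 per quarter; n is counted in quarters.
With n = 40: PMT = 50,000 / ([((1+r)^n − 1)/r]) = €906.82

€906.82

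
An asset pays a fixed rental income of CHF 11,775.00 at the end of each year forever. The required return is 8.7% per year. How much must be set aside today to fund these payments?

Periodic rate r = 0.087 per year.
Level perpetuity: PV = PMT / r = 11,775 / (0.087) = CHF 135,344.83.

CHF 135,344.83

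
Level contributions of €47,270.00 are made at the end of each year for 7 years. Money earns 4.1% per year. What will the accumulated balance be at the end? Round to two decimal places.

This is an ordinary annuity: 7 deposits of €47,270.00 at the end of each year.
Periodic rate r = 0.041 per year.
FV = PMT × [((1+r)^n − 1)/r] = 47,270 × [(1+r)^7 − 1] / r = €374,487.47

€374,487.47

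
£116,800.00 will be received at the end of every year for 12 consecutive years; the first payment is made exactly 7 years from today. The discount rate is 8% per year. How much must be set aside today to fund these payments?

£554,684.07

Ordinary annuity of 12 payments, first payment at period 7.
Periodic rate r = 0.08 per year.
The ordinary-annuity PV formula values the stream one period before the first payment (period 6); discount that back 6 periods:
PV₀ = 116,800 × [1 − (1+r)^−12] / r × (1+r)^−6 = £554,684.07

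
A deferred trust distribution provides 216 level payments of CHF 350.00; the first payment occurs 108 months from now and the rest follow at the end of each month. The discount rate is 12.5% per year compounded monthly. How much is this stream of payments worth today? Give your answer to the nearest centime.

Ordinary annuity of 216 payments, first payment at period 108.
Periodic rate r = 0.125/12 per month; n is counted in months.
The ordinary-annuity PV formula values the stream one period before the first payment (period 107); discount that back 107 periods:
PV₀ = 350 × [1 − (1+r)^−216] / r × (1+r)^−107 = CHF 9,904.11

CHF 9,904.11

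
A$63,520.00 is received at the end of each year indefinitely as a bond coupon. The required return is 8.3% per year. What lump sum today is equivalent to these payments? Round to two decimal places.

Periodic rate r = 0.083 per year.
Level perpetuity: PV = PMT / r = 63,520 / (0.083) = A$765,301.20.

A$765,301.20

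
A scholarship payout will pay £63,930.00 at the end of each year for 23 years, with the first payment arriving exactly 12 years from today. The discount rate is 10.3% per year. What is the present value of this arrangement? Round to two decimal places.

£188,977.39

Ordinary annuity of 23 payments, first payment at period 12.
Periodic rate r = 0.103 per year.
The ordinary-annuity PV formula values the stream one period before the first payment (period 11); discount that back 11 periods:
PV₀ = 63,930 × [1 − (1+r)^−23] / r × (1+r)^−11 = £188,977.39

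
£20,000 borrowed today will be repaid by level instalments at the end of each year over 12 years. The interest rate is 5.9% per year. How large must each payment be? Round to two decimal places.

£2,372.48

Level ordinary annuity; solve PV = PMT × [(1 − (1+r)^−n)/r] for PMT.
Periodic rate r = 0.059 per year.
With n = 12: PMT = 20,000 / ([(1 − (1+r)^−n)/r]) = £2,372.48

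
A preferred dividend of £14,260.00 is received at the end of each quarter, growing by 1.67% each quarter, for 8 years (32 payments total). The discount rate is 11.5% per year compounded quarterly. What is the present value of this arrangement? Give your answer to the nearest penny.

Periodic rate r = 0.115/4 per quarter; n is counted in quarters.
Growing ordinary annuity: PV = PMT₁ × [1 − ((1+g)/(1+r))^n] / (r − g) = 14,260 × [1 − ((1+0.0167)/(1+r))^32] / (r − 0.0167) = £371,717.17.

£371,717.17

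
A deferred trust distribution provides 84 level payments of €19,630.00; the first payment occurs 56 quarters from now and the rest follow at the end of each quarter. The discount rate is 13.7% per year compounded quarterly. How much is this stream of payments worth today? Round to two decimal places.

€84,607.21

Ordinary annuity of 84 payments, first payment at period 56.
Periodic rate r = 0.137/4 per quarter; n is counted in quarters.
The ordinary-annuity PV formula values the stream one period before the first payment (period 55); discount that back 55 periods:
PV₀ = 19,630 × [1 − (1+r)^−84] / r × (1+r)^−55 = €84,607.21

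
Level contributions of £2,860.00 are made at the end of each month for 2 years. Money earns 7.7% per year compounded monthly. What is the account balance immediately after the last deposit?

This is an ordinary annuity: 24 deposits of £2,860.00 at the end of each month.
Periodic rate r = 0.077/12 per month; n is counted in months.
FV = PMT × [((1+r)^n − 1)/r] = 2,860 × [(1+r)^24 − 1] / r = £73,951.64

£73,951.64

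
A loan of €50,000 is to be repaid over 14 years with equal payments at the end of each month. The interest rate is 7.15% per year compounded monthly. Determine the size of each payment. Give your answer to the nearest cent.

Level ordinary annuity; solve PV = PMT × [(1 − (1+r)^−n)/r] for PMT.
Periodic rate r = 0.0715/12 per month; n is counted in months.
With n = 168: PMT = 50,000 / ([(1 − (1+r)^−n)/r]) = €471.84

€471.84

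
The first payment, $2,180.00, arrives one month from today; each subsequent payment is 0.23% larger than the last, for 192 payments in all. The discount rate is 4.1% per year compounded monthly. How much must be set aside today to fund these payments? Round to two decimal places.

$375,769.27

Periodic rate r = 0.041/12 per month; n is counted in months.
Growing ordinary annuity: PV = PMT₁ × [1 − ((1+g)/(1+r))^n] / (r − g) = 2,180 × [1 − ((1+0.0023)/(1+r))^192] / (r − 0.0023) = $375,769.27.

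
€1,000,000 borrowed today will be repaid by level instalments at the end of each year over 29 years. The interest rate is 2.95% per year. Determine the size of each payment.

€51,787.45

Level ordinary annuity; solve PV = PMT × [(1 − (1+r)^−n)/r] for PMT.
Periodic rate r = 0.0295 per year.
With n = 29: PMT = 1,000,000 / ([(1 − (1+r)^−n)/r]) = €51,787.45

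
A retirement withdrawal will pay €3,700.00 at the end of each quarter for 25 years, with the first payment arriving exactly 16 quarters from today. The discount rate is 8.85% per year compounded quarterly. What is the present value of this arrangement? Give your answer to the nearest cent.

€106,935.82

Ordinary annuity of 100 payments, first payment at period 16.
Periodic rate r = 0.0885/4 per quarter; n is counted in quarters.
The ordinary-annuity PV formula values the stream one period before the first payment (period 15); discount that back 15 periods:
PV₀ = 3,700 × [1 − (1+r)^−100] / r × (1+r)^−15 = €106,935.82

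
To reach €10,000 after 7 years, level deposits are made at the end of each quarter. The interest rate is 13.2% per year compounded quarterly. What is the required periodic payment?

€222.67

Level ordinary annuity; solve FV = PMT × [((1+r)^n − 1)/r] for PMT.
Periodic rate r = 0.132/4 per quarter; n is counted in quarters.
With n = 28: PMT = 10,000 / ([((1+r)^n − 1)/r]) = €222.67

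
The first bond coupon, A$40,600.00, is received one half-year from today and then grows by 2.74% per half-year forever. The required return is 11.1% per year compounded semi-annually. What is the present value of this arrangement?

A$1,444,839.86

Periodic rate r = 0.111/2 per half-year.
Growing perpetuity (Gordon): PV = PMT₁ / (r − g) = 40,600 / (r − 0.0274) = A$1,444,839.86.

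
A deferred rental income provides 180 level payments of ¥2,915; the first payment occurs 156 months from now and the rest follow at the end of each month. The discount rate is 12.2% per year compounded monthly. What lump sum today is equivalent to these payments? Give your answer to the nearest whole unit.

¥50,100

Ordinary annuity of 180 payments, first payment at period 156.
Periodic rate r = 0.122/12 per month; n is counted in months.
The ordinary-annuity PV formula values the stream one period before the first payment (period 155); discount that back 155 periods:
PV₀ = 2,915 × [1 − (1+r)^−180] / r × (1+r)^−155 = ¥50,100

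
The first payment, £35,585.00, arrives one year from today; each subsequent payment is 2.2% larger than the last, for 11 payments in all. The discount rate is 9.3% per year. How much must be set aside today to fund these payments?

Periodic rate r = 0.093 per year.
Growing ordinary annuity: PV = PMT₁ × [1 − ((1+g)/(1+r))^n] / (r − g) = 35,585 × [1 − ((1+0.022)/(1+r))^11] / (r − 0.022) = £261,784.75.

£261,784.75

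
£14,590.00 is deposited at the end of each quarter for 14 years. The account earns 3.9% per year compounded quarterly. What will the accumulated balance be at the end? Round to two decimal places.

£1,080,070.72

This is an ordinary annuity: 56 deposits of £14,590.00 at the end of each quarter.
Periodic rate r = 0.039/4 per quarter; n is counted in quarters.
FV = PMT × [((1+r)^n − 1)/r] = 14,590 × [(1+r)^56 − 1] / r = £1,080,070.72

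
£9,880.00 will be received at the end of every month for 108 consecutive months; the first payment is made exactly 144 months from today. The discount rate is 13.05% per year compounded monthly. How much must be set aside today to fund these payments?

£133,305.89

Ordinary annuity of 108 payments, first payment at period 144.
Periodic rate r = 0.1305/12 per month; n is counted in months.
The ordinary-annuity PV formula values the stream one period before the first payment (period 143); discount that back 143 periods:
PV₀ = 9,880 × [1 − (1+r)^−108] / r × (1+r)^−143 = £133,305.89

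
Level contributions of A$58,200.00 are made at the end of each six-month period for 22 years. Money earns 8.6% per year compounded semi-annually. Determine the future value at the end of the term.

A$7,275,583.77

This is an ordinary annuity: 44 deposits of A$58,200.00 at the end of each six-month period.
Periodic rate r = 0.086/2 per half-year; n is counted in half-years.
FV = PMT × [((1+r)^n − 1)/r] = 58,200 × [(1+r)^44 − 1] / r = A$7,275,583.77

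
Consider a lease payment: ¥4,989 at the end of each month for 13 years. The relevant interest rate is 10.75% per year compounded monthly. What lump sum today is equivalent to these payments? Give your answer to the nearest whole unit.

This is an ordinary annuity: 156 payments of ¥4,989 at the end of each month.
Periodic rate r = 0.1075/12 per month; n is counted in months.
PV = PMT × [(1 − (1+r)^−n)/r] = 4,989 × [1 − (1+r)^−156] / r = ¥418,376

¥418,376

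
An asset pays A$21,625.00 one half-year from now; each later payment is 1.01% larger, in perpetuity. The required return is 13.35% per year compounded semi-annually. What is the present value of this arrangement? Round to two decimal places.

A$381,729.92

Periodic rate r = 0.1335/2 per half-year.
Growing perpetuity (Gordon): PV = PMT₁ / (r − g) = 21,625 / (r − 0.0101) = A$381,729.92.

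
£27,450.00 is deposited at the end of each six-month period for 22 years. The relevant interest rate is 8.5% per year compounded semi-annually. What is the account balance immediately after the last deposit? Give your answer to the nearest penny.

£3,385,929.15

This is an ordinary annuity: 44 deposits of £27,450.00 at the end of each six-month period.
Periodic rate r = 0.085/2 per half-year; n is counted in half-years.
FV = PMT × [((1+r)^n − 1)/r] = 27,450 × [(1+r)^44 − 1] / r = £3,385,929.15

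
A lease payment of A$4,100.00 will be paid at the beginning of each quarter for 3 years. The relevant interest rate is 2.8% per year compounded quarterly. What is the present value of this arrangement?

A$47,361.88

This is an annuity due: 12 payments of A$4,100.00 at the beginning of each quarter.
Periodic rate r = 0.028/4 per quarter; n is counted in quarters.
PV = PMT × [(1 − (1+r)^−n)/r] × (1+r) = 4,100 × [1 − (1+r)^−12] / r × (1+r) = A$47,361.88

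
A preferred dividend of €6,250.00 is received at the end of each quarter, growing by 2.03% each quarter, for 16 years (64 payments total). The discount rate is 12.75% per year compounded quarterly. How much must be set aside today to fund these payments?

€277,649.75

Periodic rate r = 0.1275/4 per quarter; n is counted in quarters.
Growing ordinary annuity: PV = PMT₁ × [1 − ((1+g)/(1+r))^n] / (r − g) = 6,250 × [1 − ((1+0.0203)/(1+r))^64] / (r − 0.0203) = €277,649.75.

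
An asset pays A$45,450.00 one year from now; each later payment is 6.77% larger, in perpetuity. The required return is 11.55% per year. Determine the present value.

Periodic rate r = 0.1155 per year.
Growing perpetuity (Gordon): PV = PMT₁ / (r − g) = 45,450 / (r − 0.0677) = A$950,836.82.

A$950,836.82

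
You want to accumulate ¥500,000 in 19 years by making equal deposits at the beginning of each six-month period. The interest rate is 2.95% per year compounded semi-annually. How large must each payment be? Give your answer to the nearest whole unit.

Level annuity due; solve FV = PMT × [((1+r)^n − 1)/r] × (1+r) for PMT.
Periodic rate r = 0.0295/2 per half-year; n is counted in half-years.
With n = 38: PMT = 500,000 / ([((1+r)^n − 1)/r] × (1+r)) = ¥9,763

¥9,763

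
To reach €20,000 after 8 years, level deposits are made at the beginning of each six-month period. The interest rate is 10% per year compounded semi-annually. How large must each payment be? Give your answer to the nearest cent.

Level annuity due; solve FV = PMT × [((1+r)^n − 1)/r] × (1+r) for PMT.
Periodic rate r = 0.1/2 per half-year; n is counted in half-years.
With n = 16: PMT = 20,000 / ([((1+r)^n − 1)/r] × (1+r)) = €805.14

€805.14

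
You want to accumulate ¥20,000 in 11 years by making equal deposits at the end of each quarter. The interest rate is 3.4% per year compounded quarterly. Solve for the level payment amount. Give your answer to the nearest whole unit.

Level ordinary annuity; solve FV = PMT × [((1+r)^n − 1)/r] for PMT.
Periodic rate r = 0.034/4 per quarter; n is counted in quarters.
With n = 44: PMT = 20,000 / ([((1+r)^n − 1)/r]) = ¥377

¥377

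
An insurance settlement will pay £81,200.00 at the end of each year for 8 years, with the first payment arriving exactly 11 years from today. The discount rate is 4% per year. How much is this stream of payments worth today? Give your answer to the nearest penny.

Ordinary annuity of 8 payments, first payment at period 11.
Periodic rate r = 0.04 per year.
The ordinary-annuity PV formula values the stream one period before the first payment (period 10); discount that back 10 periods:
PV₀ = 81,200 × [1 − (1+r)^−8] / r × (1+r)^−10 = £369,330.18

£369,330.18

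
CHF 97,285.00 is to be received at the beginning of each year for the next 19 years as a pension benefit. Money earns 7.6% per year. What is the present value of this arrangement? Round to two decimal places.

CHF 1,034,889.56

This is an annuity due: 19 payments of CHF 97,285.00 at the beginning of each year.
Periodic rate r = 0.076 per year.
PV = PMT × [(1 − (1+r)^−n)/r] × (1+r) = 97,285 × [1 − (1+r)^−19] / r × (1+r) = CHF 1,034,889.56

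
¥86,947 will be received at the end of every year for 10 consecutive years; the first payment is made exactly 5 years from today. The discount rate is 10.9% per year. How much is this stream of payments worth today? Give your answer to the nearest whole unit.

¥339,946

Ordinary annuity of 10 payments, first payment at period 5.
Periodic rate r = 0.109 per year.
The ordinary-annuity PV formula values the stream one period before the first payment (period 4); discount that back 4 periods:
PV₀ = 86,947 × [1 − (1+r)^−10] / r × (1+r)^−4 = ¥339,946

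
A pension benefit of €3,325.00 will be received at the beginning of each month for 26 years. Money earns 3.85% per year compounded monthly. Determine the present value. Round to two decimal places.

This is an annuity due: 312 payments of €3,325.00 at the beginning of each month.
Periodic rate r = 0.0385/12 per month; n is counted in months.
PV = PMT × [(1 − (1+r)^−n)/r] × (1+r) = 3,325 × [1 − (1+r)^−312] / r × (1+r) = €656,978.11

€656,978.11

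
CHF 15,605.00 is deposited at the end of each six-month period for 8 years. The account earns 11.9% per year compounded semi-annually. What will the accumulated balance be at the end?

CHF 398,975.76

This is an ordinary annuity: 16 deposits of CHF 15,605.00 at the end of each six-month period.
Periodic rate r = 0.119/2 per half-year; n is counted in half-years.
FV = PMT × [((1+r)^n − 1)/r] = 15,605 × [(1+r)^16 − 1] / r = CHF 398,975.76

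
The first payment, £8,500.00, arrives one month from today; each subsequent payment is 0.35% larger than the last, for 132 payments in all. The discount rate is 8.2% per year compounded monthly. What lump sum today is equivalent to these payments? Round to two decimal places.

£903,989.29

Periodic rate r = 0.082/12 per month; n is counted in months.
Growing ordinary annuity: PV = PMT₁ × [1 − ((1+g)/(1+r))^n] / (r − g) = 8,500 × [1 − ((1+0.0035)/(1+r))^132] / (r − 0.0035) = £903,989.29.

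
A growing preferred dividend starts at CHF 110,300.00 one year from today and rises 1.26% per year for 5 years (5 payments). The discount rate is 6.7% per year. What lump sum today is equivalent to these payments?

CHF 466,784.76

Periodic rate r = 0.067 per year.
Growing ordinary annuity: PV = PMT₁ × [1 − ((1+g)/(1+r))^n] / (r − g) = 110,300 × [1 − ((1+0.0126)/(1+r))^5] / (r − 0.0126) = CHF 466,784.76.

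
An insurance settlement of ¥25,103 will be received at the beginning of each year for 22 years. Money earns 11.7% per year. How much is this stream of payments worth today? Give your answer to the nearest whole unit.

This is an annuity due: 22 payments of ¥25,103 at the beginning of each year.
Periodic rate r = 0.117 per year.
PV = PMT × [(1 − (1+r)^−n)/r] × (1+r) = 25,103 × [1 − (1+r)^−22] / r × (1+r) = ¥218,649

¥218,649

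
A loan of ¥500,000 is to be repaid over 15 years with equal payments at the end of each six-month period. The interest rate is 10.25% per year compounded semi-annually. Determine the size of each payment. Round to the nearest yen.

Level ordinary annuity; solve PV = PMT × [(1 − (1+r)^−n)/r] for PMT.
Periodic rate r = 0.1025/2 per half-year; n is counted in half-years.
With n = 30: PMT = 500,000 / ([(1 − (1+r)^−n)/r]) = ¥32,991

¥32,991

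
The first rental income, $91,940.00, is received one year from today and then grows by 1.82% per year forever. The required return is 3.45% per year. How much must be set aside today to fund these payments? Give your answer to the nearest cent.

Periodic rate r = 0.0345 per year.
Growing perpetuity (Gordon): PV = PMT₁ / (r − g) = 91,940 / (r − 0.0182) = $5,640,490.80.

$5,640,490.80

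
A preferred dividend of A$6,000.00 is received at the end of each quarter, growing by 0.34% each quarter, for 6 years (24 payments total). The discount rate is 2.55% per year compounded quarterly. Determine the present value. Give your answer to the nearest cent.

Periodic rate r = 0.0255/4 per quarter; n is counted in quarters.
Growing ordinary annuity: PV = PMT₁ × [1 − ((1+g)/(1+r))^n] / (r − g) = 6,000 × [1 − ((1+0.0034)/(1+r))^24] / (r − 0.0034) = A$138,327.27.

A$138,327.27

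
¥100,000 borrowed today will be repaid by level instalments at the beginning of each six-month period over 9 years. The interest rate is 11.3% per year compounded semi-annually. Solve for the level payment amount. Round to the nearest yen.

Level annuity due; solve PV = PMT × [(1 − (1+r)^−n)/r] × (1+r) for PMT.
Periodic rate r = 0.113/2 per half-year; n is counted in half-years.
With n = 18: PMT = 100,000 / ([(1 − (1+r)^−n)/r] × (1+r)) = ¥8,513

¥8,513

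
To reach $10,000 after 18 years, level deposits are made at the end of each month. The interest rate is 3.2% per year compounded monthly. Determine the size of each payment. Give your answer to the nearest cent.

$34.30

Level ordinary annuity; solve FV = PMT × [((1+r)^n − 1)/r] for PMT.
Periodic rate r = 0.032/12 per month; n is counted in months.
With n = 216: PMT = 10,000 / ([((1+r)^n − 1)/r]) = $34.30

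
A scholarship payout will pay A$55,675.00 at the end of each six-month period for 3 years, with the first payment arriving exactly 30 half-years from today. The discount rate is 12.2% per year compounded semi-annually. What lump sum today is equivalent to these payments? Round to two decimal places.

A$49,009.43

Ordinary annuity of 6 payments, first payment at period 30.
Periodic rate r = 0.122/2 per half-year; n is counted in half-years.
The ordinary-annuity PV formula values the stream one period before the first payment (period 29); discount that back 29 periods:
PV₀ = 55,675 × [1 − (1+r)^−6] / r × (1+r)^−29 = A$49,009.43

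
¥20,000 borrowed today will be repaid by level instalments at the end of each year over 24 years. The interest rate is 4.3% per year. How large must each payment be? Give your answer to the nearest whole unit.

¥1,352

Level ordinary annuity; solve PV = PMT × [(1 − (1+r)^−n)/r] for PMT.
Periodic rate r = 0.043 per year.
With n = 24: PMT = 20,000 / ([(1 − (1+r)^−n)/r]) = ¥1,352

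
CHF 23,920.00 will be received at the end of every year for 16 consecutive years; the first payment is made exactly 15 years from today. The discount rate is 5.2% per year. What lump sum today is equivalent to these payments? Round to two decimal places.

CHF 125,695.70

Ordinary annuity of 16 payments, first payment at period 15.
Periodic rate r = 0.052 per year.
The ordinary-annuity PV formula values the stream one period before the first payment (period 14); discount that back 14 periods:
PV₀ = 23,920 × [1 − (1+r)^−16] / r × (1+r)^−14 = CHF 125,695.70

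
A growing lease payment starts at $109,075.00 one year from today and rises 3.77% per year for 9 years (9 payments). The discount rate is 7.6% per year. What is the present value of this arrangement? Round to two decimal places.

$792,672.11

Periodic rate r = 0.076 per year.
Growing ordinary annuity: PV = PMT₁ × [1 − ((1+g)/(1+r))^n] / (r − g) = 109,075 × [1 − ((1+0.0377)/(1+r))^9] / (r − 0.0377) = $792,672.11.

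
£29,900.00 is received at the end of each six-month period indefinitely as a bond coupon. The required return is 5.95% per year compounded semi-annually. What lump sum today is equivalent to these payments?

Periodic rate r = 0.0595/2 per half-year.
Level perpetuity: PV = PMT / r = 29,900 / (0.0595/2) = £1,005,042.02.

£1,005,042.02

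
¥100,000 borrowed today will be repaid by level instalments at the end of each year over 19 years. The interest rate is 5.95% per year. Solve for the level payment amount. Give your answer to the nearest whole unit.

¥8,927

Level ordinary annuity; solve PV = PMT × [(1 − (1+r)^−n)/r] for PMT.
Periodic rate r = 0.0595 per year.
With n = 19: PMT = 100,000 / ([(1 − (1+r)^−n)/r]) = ¥8,927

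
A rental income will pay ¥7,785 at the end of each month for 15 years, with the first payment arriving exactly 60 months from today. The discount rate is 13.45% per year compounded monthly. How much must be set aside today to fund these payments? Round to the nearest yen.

¥311,453

Ordinary annuity of 180 payments, first payment at period 60.
Periodic rate r = 0.1345/12 per month; n is counted in months.
The ordinary-annuity PV formula values the stream one period before the first payment (period 59); discount that back 59 periods:
PV₀ = 7,785 × [1 − (1+r)^−180] / r × (1+r)^−59 = ¥311,453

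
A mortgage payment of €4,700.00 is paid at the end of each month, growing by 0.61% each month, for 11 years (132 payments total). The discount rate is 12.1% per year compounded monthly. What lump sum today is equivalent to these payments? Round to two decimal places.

€479,539.45

Periodic rate r = 0.121/12 per month; n is counted in months.
Growing ordinary annuity: PV = PMT₁ × [1 − ((1+g)/(1+r))^n] / (r − g) = 4,700 × [1 − ((1+0.0061)/(1+r))^132] / (r − 0.0061) = €479,539.45.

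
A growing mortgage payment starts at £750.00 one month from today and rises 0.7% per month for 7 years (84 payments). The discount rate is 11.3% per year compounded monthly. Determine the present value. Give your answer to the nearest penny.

£56,598.09

Periodic rate r = 0.113/12 per month; n is counted in months.
Growing ordinary annuity: PV = PMT₁ × [1 − ((1+g)/(1+r))^n] / (r − g) = 750 × [1 − ((1+0.007)/(1+r))^84] / (r − 0.007) = £56,598.09.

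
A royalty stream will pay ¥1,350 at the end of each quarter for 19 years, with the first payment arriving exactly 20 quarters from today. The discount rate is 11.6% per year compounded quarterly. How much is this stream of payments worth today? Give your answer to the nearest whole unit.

¥23,963

Ordinary annuity of 76 payments, first payment at period 20.
Periodic rate r = 0.116/4 per quarter; n is counted in quarters.
The ordinary-annuity PV formula values the stream one period before the first payment (period 19); discount that back 19 periods:
PV₀ = 1,350 × [1 − (1+r)^−76] / r × (1+r)^−19 = ¥23,963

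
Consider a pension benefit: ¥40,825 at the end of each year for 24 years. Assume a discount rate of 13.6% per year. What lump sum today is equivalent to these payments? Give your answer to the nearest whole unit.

This is an ordinary annuity: 24 payments of ¥40,825 at the end of each year.
Periodic rate r = 0.136 per year.
PV = PMT × [(1 − (1+r)^−n)/r] = 40,825 × [1 − (1+r)^−24] / r = ¥286,113

¥286,113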